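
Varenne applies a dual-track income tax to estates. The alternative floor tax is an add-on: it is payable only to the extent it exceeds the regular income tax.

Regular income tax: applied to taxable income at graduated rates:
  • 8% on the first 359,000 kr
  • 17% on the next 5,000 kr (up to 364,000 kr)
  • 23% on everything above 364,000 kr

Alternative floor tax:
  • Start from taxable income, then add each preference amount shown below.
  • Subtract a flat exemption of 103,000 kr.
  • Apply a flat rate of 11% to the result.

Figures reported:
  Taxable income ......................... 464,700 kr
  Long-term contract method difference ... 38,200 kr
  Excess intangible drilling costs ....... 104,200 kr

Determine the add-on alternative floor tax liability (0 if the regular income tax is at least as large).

2,720 kr

Regular income tax:
  359,000 kr × 8% = 28,720 kr
  5,000 kr × 17% = 850 kr
  100,700 kr × 23% = 23,161 kr
  → 52,731 kr

Alternative floor tax:
  Adjusted income: 464,700 kr + 38,200 kr + 104,200 kr = 607,100 kr
  Less exemption 103,000 kr → base 504,100 kr
  504,100 kr × 11% = 55,451 kr

Excess of alternative floor tax over regular income tax: 55,451 kr − 52,731 kr = 2,720 kr.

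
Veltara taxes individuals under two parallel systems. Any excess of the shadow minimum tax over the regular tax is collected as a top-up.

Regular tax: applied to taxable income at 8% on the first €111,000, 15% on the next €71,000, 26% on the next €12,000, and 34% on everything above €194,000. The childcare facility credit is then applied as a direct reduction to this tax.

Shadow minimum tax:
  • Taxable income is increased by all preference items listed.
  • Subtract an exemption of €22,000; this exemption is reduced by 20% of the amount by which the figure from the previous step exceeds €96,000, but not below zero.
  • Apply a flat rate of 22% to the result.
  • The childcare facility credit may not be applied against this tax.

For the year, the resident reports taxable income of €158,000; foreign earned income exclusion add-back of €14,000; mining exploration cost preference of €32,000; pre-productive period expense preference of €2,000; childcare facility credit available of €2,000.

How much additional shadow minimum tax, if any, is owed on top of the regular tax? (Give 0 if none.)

€31,390

Regular tax:
  €111,000 × 8% = €8,880
  €47,000 × 15% = €7,050
  → €15,930
  Less childcare facility credit €2,000 → €13,930

Shadow minimum tax:
  Adjusted income: €158,000 + €14,000 + €32,000 + €2,000 = €206,000
  Exemption: 20% × (€206,000 − €96,000) = €22,000 ≥ €22,000, so the exemption is fully phased out
  Base: €206,000 − €0 = €206,000
  €206,000 × 22% = €45,320

Excess of shadow minimum tax over regular tax: €45,320 − €13,930 = €31,390.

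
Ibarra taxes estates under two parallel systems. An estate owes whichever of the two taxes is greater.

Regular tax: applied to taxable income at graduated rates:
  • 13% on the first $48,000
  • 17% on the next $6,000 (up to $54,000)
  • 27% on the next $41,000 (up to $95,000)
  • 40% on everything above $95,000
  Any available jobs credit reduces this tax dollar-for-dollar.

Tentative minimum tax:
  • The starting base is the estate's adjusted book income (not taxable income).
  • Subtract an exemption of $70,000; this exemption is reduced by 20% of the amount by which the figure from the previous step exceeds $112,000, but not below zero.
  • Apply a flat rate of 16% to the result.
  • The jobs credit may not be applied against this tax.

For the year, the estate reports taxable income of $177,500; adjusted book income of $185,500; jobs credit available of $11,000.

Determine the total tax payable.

$40,330

Regular tax:
  $48,000 × 13% = $6,240
  $6,000 × 17% = $1,020
  $41,000 × 27% = $11,070
  $82,500 × 40% = $33,000
  → $51,330
  Less jobs credit $11,000 → $40,330

Tentative minimum tax:
  Base (adjusted book income): $185,500
  Exemption: $70,000 − 20% × ($185,500 − $112,000) = $70,000 − $14,700 = $55,300
  Base: $185,500 − $55,300 = $130,200
  $130,200 × 16% = $20,832

$40,330 > $20,832, so the regular tax governs.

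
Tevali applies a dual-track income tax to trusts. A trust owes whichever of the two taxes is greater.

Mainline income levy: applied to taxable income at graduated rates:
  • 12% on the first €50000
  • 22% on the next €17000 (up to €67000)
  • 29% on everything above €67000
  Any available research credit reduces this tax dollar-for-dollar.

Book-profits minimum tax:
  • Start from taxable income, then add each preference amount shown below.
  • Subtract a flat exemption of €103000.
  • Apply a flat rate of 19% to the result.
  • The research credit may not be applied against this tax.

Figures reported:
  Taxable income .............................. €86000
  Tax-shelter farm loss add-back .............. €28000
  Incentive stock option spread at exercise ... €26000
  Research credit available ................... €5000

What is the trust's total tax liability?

€10250

Mainline income levy:
  €50000 × 12% = €6000
  €17000 × 22% = €3740
  €19000 × 29% = €5510
  → €15250
  Less research credit €5000 → €10250

Book-profits minimum tax:
  Adjusted income: €86000 + €28000 + €26000 = €140000
  Less exemption €103000 → base €37000
  €37000 × 19% = €7030

€10250 > €7030, so the mainline income levy governs.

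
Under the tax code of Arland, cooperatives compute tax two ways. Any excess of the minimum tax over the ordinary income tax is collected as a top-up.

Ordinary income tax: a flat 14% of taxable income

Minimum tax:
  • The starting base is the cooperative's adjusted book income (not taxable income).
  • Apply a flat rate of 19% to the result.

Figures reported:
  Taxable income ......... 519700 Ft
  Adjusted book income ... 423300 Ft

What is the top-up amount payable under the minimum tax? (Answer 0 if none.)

7669 Ft

Ordinary income tax:
  519700 Ft × 14% = 72758 Ft

Minimum tax:
  Base (adjusted book income): 423300 Ft
  423300 Ft × 19% = 80427 Ft

Excess of minimum tax over ordinary income tax: 80427 Ft − 72758 Ft = 7669 Ft.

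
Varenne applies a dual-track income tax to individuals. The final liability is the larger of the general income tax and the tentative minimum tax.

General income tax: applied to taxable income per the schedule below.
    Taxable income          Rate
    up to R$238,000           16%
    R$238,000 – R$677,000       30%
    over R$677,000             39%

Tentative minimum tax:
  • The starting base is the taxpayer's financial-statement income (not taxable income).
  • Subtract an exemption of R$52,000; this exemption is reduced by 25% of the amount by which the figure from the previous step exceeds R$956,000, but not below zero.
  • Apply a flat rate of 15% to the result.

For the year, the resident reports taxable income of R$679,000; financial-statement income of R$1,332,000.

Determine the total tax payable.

R$199,800

Tentative minimum tax:
  Base (financial-statement income): R$1,332,000
  Exemption: 25% × (R$1,332,000 − R$956,000) = R$94,000 ≥ R$52,000, so the exemption is fully phased out
  Base: R$1,332,000 − R$0 = R$1,332,000
  R$1,332,000 × 15% = R$199,800

General income tax:
  R$238,000 × 16% = R$38,080
  R$439,000 × 30% = R$131,700
  R$2,000 × 39% = R$780
  → R$170,560

R$199,800 > R$170,560, so the tentative minimum tax is the binding amount.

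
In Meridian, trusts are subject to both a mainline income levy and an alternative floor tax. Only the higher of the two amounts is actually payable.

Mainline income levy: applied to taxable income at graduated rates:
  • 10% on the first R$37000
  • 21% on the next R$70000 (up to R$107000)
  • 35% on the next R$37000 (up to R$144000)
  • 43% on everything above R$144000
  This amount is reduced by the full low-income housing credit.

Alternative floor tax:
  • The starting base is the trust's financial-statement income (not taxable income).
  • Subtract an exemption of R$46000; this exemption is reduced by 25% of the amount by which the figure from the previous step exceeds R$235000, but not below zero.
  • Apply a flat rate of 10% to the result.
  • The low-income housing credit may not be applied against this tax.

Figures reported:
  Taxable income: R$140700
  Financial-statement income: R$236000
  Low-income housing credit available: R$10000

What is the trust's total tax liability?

R$20195

Alternative floor tax:
  Base (financial-statement income): R$236000
  Exemption: R$46000 − 25% × (R$236000 − R$235000) = R$46000 − R$250 = R$45750
  Base: R$236000 − R$45750 = R$190250
  R$190250 × 10% = R$19025

Mainline income levy:
  R$37000 × 10% = R$3700
  R$70000 × 21% = R$14700
  R$33700 × 35% = R$11795
  → R$30195
  Less low-income housing credit R$10000 → R$20195

R$20195 > R$19025, so the mainline income levy governs.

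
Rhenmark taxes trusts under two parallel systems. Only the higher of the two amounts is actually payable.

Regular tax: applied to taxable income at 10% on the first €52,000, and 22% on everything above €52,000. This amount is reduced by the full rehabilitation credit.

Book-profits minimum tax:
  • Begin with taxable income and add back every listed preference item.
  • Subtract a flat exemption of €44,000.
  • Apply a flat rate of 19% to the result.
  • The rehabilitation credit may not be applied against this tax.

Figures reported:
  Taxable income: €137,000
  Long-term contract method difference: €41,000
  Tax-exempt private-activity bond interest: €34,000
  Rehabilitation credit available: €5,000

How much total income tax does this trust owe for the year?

€31,920

Regular tax:
  €52,000 × 10% = €5,200
  €85,000 × 22% = €18,700
  → €23,900
  Less rehabilitation credit €5,000 → €18,900

Book-profits minimum tax:
  Adjusted income: €137,000 + €41,000 + €34,000 = €212,000
  Less exemption €44,000 → base €168,000
  €168,000 × 19% = €31,920

€31,920 > €18,900, so the book-profits minimum tax is the binding amount.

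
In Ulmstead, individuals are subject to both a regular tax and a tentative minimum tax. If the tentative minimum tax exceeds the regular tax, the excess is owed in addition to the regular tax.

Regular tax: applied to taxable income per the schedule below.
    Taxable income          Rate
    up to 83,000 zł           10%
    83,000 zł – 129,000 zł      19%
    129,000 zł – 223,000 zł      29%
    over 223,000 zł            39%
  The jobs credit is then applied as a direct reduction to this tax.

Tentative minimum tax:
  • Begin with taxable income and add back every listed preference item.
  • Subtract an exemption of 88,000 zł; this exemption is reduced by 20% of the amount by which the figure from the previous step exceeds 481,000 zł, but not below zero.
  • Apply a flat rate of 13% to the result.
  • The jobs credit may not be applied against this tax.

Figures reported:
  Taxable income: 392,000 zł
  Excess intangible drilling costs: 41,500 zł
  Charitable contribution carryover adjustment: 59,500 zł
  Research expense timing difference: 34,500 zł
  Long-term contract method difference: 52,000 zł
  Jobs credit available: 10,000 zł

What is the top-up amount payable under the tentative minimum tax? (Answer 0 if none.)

0 zł

Regular tax:
  83,000 zł × 10% = 8,300 zł
  46,000 zł × 19% = 8,740 zł
  94,000 zł × 29% = 27,260 zł
  169,000 zł × 39% = 65,910 zł
  → 110,210 zł
  Less jobs credit 10,000 zł → 100,210 zł

Tentative minimum tax:
  Adjusted income: 392,000 zł + 41,500 zł + 59,500 zł + 34,500 zł + 52,000 zł = 579,500 zł
  Exemption: 88,000 zł − 20% × (579,500 zł − 481,000 zł) = 88,000 zł − 19,700 zł = 68,300 zł
  Base: 579,500 zł − 68,300 zł = 511,200 zł
  511,200 zł × 13% = 66,456 zł

66,456 zł ≤ 100,210 zł, so no add-on is due.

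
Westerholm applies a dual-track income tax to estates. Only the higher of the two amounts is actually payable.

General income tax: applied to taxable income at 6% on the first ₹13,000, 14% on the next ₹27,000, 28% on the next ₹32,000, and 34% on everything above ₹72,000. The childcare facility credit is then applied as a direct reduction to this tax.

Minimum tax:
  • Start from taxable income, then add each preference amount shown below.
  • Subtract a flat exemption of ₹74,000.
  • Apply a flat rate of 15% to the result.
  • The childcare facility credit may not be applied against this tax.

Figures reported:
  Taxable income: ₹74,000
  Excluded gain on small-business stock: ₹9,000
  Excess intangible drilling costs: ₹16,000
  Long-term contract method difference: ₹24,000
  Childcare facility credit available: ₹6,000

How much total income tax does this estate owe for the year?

General income tax:
  ₹13,000 × 6% = ₹780
  ₹27,000 × 14% = ₹3,780
  ₹32,000 × 28% = ₹8,960
  ₹2,000 × 34% = ₹680
  → ₹14,200
  Less childcare facility credit ₹6,000 → ₹8,200

Minimum tax:
  Adjusted income: ₹74,000 + ₹9,000 + ₹16,000 + ₹24,000 = ₹123,000
  Less exemption ₹74,000 → base ₹49,000
  ₹49,000 × 15% = ₹7,350

₹8,200 > ₹7,350, so the general income tax governs.

₹8,200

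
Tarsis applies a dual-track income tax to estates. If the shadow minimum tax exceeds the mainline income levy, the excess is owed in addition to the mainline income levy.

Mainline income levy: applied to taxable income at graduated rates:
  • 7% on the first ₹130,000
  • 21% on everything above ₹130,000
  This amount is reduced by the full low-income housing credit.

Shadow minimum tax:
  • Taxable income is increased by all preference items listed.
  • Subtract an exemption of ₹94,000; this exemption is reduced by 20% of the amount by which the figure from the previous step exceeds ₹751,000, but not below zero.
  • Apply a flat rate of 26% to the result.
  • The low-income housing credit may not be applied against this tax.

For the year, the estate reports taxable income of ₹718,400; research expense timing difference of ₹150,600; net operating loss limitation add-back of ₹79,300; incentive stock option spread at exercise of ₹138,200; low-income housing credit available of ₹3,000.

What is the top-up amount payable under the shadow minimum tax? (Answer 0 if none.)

Mainline income levy:
  ₹130,000 × 7% = ₹9,100
  ₹588,400 × 21% = ₹123,564
  → ₹132,664
  Less low-income housing credit ₹3,000 → ₹129,664

Shadow minimum tax:
  Adjusted income: ₹718,400 + ₹150,600 + ₹79,300 + ₹138,200 = ₹1,086,500
  Exemption: ₹94,000 − 20% × (₹1,086,500 − ₹751,000) = ₹94,000 − ₹67,100 = ₹26,900
  Base: ₹1,086,500 − ₹26,900 = ₹1,059,600
  ₹1,059,600 × 26% = ₹275,496

Excess of shadow minimum tax over mainline income levy: ₹275,496 − ₹129,664 = ₹145,832.

₹145,832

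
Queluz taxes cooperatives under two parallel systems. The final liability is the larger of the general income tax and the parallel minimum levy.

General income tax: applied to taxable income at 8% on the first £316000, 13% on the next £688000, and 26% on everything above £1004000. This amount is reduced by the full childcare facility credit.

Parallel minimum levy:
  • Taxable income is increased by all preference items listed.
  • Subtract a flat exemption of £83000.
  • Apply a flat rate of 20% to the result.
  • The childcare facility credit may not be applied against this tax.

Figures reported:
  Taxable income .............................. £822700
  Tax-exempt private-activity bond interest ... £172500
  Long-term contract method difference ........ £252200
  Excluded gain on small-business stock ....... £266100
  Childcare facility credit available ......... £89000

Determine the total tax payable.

Parallel minimum levy:
  Adjusted income: £822700 + £172500 + £252200 + £266100 = £1513500
  Less exemption £83000 → base £1430500
  £1430500 × 20% = £286100

General income tax:
  £316000 × 8% = £25280
  £506700 × 13% = £65871
  → £91151
  Less childcare facility credit £89000 → £2151

£286100 > £2151, so the parallel minimum levy is the binding amount.

£286100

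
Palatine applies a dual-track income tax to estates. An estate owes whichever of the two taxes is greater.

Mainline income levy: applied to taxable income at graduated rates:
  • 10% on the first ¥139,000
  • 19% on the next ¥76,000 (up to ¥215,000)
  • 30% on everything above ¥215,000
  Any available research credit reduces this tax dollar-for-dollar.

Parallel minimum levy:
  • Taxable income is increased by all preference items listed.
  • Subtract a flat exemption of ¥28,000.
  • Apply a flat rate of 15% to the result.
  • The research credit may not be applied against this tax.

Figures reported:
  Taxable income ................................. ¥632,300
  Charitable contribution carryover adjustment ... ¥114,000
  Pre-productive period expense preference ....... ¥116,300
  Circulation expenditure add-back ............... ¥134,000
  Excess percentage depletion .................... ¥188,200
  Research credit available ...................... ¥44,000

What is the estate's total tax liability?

¥173,520

Mainline income levy:
  ¥139,000 × 10% = ¥13,900
  ¥76,000 × 19% = ¥14,440
  ¥417,300 × 30% = ¥125,190
  → ¥153,530
  Less research credit ¥44,000 → ¥109,530

Parallel minimum levy:
  Adjusted income: ¥632,300 + ¥114,000 + ¥116,300 + ¥134,000 + ¥188,200 = ¥1,184,800
  Less exemption ¥28,000 → base ¥1,156,800
  ¥1,156,800 × 15% = ¥173,520

¥173,520 > ¥109,530, so the parallel minimum levy is the binding amount.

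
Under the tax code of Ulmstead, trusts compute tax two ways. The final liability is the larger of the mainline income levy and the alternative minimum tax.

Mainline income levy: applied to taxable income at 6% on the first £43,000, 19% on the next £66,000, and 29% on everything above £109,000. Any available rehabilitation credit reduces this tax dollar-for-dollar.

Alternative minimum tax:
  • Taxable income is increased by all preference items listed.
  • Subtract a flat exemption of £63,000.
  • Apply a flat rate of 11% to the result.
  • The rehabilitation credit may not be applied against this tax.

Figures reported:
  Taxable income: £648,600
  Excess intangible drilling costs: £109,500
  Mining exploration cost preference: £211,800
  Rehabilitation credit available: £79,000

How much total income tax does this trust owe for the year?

Alternative minimum tax:
  Adjusted income: £648,600 + £109,500 + £211,800 = £969,900
  Less exemption £63,000 → base £906,900
  £906,900 × 11% = £99,759

Mainline income levy:
  £43,000 × 6% = £2,580
  £66,000 × 19% = £12,540
  £539,600 × 29% = £156,484
  → £171,604
  Less rehabilitation credit £79,000 → £92,604

£99,759 > £92,604, so the alternative minimum tax is the binding amount.

£99,759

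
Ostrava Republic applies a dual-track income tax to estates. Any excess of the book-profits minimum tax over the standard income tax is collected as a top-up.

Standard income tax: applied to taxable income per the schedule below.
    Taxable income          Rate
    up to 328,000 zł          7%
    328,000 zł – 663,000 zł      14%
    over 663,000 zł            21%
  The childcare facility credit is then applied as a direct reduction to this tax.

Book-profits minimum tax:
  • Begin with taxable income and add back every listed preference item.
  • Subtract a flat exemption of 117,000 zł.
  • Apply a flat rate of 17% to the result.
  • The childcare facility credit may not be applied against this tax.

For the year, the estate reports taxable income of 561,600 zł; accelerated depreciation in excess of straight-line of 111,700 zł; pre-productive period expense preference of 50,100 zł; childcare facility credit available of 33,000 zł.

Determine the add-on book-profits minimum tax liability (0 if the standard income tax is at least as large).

80,424 zł

Standard income tax:
  328,000 zł × 7% = 22,960 zł
  233,600 zł × 14% = 32,704 zł
  → 55,664 zł
  Less childcare facility credit 33,000 zł → 22,664 zł

Book-profits minimum tax:
  Adjusted income: 561,600 zł + 111,700 zł + 50,100 zł = 723,400 zł
  Less exemption 117,000 zł → base 606,400 zł
  606,400 zł × 17% = 103,088 zł

Excess of book-profits minimum tax over standard income tax: 103,088 zł − 22,664 zł = 80,424 zł.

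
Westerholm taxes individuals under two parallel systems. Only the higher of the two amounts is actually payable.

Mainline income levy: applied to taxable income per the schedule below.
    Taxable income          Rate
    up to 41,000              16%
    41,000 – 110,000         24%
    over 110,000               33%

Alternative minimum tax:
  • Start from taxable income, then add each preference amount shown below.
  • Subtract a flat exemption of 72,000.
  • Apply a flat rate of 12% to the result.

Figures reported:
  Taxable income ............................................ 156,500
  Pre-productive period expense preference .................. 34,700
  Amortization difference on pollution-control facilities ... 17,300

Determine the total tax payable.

Mainline income levy:
  41,000 × 16% = 6,560
  69,000 × 24% = 16,560
  46,500 × 33% = 15,345
  → 38,465

Alternative minimum tax:
  Adjusted income: 156,500 + 34,700 + 17,300 = 208,500
  Less exemption 72,000 → base 136,500
  136,500 × 12% = 16,380

38,465 > 16,380, so the mainline income levy governs.

38,465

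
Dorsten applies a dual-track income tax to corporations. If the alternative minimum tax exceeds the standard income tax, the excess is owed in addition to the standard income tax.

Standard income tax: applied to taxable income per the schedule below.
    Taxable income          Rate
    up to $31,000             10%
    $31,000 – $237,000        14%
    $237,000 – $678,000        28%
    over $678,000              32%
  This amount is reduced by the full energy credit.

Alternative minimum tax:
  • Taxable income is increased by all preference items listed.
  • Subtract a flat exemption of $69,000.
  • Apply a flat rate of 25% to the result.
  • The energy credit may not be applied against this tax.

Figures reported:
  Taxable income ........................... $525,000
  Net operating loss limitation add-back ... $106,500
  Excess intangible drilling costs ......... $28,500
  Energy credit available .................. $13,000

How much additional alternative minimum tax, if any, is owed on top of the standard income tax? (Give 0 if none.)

Alternative minimum tax:
  Adjusted income: $525,000 + $106,500 + $28,500 = $660,000
  Less exemption $69,000 → base $591,000
  $591,000 × 25% = $147,750

Standard income tax:
  $31,000 × 10% = $3,100
  $206,000 × 14% = $28,840
  $288,000 × 28% = $80,640
  → $112,580
  Less energy credit $13,000 → $99,580

Excess of alternative minimum tax over standard income tax: $147,750 − $99,580 = $48,170.

$48,170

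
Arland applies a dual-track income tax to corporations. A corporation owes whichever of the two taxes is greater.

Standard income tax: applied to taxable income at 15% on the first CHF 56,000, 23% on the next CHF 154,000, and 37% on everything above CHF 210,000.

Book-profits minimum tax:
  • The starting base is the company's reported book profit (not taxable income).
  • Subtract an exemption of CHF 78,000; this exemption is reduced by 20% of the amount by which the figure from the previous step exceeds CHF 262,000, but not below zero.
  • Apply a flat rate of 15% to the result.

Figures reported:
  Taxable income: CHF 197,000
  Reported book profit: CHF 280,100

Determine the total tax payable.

Standard income tax:
  CHF 56,000 × 15% = CHF 8,400
  CHF 141,000 × 23% = CHF 32,430
  → CHF 40,830

Book-profits minimum tax:
  Base (reported book profit): CHF 280,100
  Exemption: CHF 78,000 − 20% × (CHF 280,100 − CHF 262,000) = CHF 78,000 − CHF 3,620 = CHF 74,380
  Base: CHF 280,100 − CHF 74,380 = CHF 205,720
  CHF 205,720 × 15% = CHF 30,858

CHF 40,830 > CHF 30,858, so the standard income tax governs.

CHF 40,830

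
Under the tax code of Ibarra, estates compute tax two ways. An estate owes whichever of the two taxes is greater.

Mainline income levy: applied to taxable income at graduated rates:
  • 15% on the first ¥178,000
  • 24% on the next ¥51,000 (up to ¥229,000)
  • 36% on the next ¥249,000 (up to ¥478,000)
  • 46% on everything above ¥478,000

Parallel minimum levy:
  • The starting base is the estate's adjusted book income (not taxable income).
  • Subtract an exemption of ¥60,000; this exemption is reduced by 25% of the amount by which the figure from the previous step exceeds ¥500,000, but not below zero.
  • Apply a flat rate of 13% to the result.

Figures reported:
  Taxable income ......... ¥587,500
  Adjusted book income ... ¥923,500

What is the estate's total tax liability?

Mainline income levy:
  ¥178,000 × 15% = ¥26,700
  ¥51,000 × 24% = ¥12,240
  ¥249,000 × 36% = ¥89,640
  ¥109,500 × 46% = ¥50,370
  → ¥178,950

Parallel minimum levy:
  Base (adjusted book income): ¥923,500
  Exemption: 25% × (¥923,500 − ¥500,000) = ¥105,875 ≥ ¥60,000, so the exemption is fully phased out
  Base: ¥923,500 − ¥0 = ¥923,500
  ¥923,500 × 13% = ¥120,055

¥178,950 > ¥120,055, so the mainline income levy governs.

¥178,950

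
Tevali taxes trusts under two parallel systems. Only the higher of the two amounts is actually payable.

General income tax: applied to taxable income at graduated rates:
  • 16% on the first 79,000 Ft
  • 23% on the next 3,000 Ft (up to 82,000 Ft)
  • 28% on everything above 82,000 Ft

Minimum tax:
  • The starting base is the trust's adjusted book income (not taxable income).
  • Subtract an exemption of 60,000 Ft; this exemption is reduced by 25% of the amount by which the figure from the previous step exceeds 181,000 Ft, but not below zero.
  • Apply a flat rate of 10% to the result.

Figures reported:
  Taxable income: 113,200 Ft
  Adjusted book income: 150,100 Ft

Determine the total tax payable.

22,066 Ft

General income tax:
  79,000 Ft × 16% = 12,640 Ft
  3,000 Ft × 23% = 690 Ft
  31,200 Ft × 28% = 8,736 Ft
  → 22,066 Ft

Minimum tax:
  Base (adjusted book income): 150,100 Ft
  Exemption: 150,100 Ft ≤ 181,000 Ft, so full 60,000 Ft applies
  Base: 150,100 Ft − 60,000 Ft = 90,100 Ft
  90,100 Ft × 10% = 9,010 Ft

22,066 Ft > 9,010 Ft, so the general income tax governs.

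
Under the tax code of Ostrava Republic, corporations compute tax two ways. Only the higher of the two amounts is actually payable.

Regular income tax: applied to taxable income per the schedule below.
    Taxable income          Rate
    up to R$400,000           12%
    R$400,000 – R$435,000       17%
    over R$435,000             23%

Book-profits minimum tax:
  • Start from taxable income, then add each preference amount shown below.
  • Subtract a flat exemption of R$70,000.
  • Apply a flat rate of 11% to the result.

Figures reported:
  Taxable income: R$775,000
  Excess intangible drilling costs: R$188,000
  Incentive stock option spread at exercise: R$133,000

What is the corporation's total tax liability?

Regular income tax:
  R$400,000 × 12% = R$48,000
  R$35,000 × 17% = R$5,950
  R$340,000 × 23% = R$78,200
  → R$132,150

Book-profits minimum tax:
  Adjusted income: R$775,000 + R$188,000 + R$133,000 = R$1,096,000
  Less exemption R$70,000 → base R$1,026,000
  R$1,026,000 × 11% = R$112,860

R$132,150 > R$112,860, so the regular income tax governs.

R$132,150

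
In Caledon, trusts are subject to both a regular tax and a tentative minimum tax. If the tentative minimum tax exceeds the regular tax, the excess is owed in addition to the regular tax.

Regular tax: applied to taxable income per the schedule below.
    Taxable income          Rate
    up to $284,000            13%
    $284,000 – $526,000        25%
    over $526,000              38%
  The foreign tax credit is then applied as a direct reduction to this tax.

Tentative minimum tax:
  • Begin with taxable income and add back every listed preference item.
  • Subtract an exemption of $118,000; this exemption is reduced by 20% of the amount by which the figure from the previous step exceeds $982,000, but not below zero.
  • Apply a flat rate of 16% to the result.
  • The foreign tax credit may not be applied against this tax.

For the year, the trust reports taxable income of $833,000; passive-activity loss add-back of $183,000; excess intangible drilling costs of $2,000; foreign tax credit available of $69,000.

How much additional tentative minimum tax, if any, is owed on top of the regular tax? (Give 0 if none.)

Regular tax:
  $284,000 × 13% = $36,920
  $242,000 × 25% = $60,500
  $307,000 × 38% = $116,660
  → $214,080
  Less foreign tax credit $69,000 → $145,080

Tentative minimum tax:
  Adjusted income: $833,000 + $183,000 + $2,000 = $1,018,000
  Exemption: $118,000 − 20% × ($1,018,000 − $982,000) = $118,000 − $7,200 = $110,800
  Base: $1,018,000 − $110,800 = $907,200
  $907,200 × 16% = $145,152

Excess of tentative minimum tax over regular tax: $145,152 − $145,080 = $72.

$72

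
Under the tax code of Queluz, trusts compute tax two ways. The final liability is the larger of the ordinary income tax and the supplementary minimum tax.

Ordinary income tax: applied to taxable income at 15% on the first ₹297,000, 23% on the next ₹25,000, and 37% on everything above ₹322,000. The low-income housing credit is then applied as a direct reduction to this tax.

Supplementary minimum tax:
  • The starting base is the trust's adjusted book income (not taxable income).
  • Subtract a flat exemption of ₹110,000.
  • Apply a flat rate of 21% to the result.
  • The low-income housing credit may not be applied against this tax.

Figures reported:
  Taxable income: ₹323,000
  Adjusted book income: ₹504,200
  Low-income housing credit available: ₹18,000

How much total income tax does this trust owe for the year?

Ordinary income tax:
  ₹297,000 × 15% = ₹44,550
  ₹25,000 × 23% = ₹5,750
  ₹1,000 × 37% = ₹370
  → ₹50,670
  Less low-income housing credit ₹18,000 → ₹32,670

Supplementary minimum tax:
  Base (adjusted book income): ₹504,200
  Less exemption ₹110,000 → base ₹394,200
  ₹394,200 × 21% = ₹82,782

₹82,782 > ₹32,670, so the supplementary minimum tax is the binding amount.

₹82,782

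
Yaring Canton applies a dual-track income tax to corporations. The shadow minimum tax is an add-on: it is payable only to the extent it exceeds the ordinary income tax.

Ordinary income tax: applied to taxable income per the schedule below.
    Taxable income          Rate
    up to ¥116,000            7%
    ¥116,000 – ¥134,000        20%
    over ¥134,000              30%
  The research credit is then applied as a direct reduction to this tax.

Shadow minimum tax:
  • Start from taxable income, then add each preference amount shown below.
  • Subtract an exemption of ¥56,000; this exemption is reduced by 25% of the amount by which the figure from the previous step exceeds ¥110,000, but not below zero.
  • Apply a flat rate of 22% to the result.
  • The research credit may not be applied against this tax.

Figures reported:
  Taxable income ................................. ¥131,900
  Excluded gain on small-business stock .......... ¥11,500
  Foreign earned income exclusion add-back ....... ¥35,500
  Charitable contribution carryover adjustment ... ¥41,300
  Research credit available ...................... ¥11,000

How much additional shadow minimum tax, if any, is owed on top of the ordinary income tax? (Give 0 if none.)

¥41,885

Ordinary income tax:
  ¥116,000 × 7% = ¥8,120
  ¥15,900 × 20% = ¥3,180
  → ¥11,300
  Less research credit ¥11,000 → ¥300

Shadow minimum tax:
  Adjusted income: ¥131,900 + ¥11,500 + ¥35,500 + ¥41,300 = ¥220,200
  Exemption: ¥56,000 − 25% × (¥220,200 − ¥110,000) = ¥56,000 − ¥27,550 = ¥28,450
  Base: ¥220,200 − ¥28,450 = ¥191,750
  ¥191,750 × 22% = ¥42,185

Excess of shadow minimum tax over ordinary income tax: ¥42,185 − ¥300 = ¥41,885.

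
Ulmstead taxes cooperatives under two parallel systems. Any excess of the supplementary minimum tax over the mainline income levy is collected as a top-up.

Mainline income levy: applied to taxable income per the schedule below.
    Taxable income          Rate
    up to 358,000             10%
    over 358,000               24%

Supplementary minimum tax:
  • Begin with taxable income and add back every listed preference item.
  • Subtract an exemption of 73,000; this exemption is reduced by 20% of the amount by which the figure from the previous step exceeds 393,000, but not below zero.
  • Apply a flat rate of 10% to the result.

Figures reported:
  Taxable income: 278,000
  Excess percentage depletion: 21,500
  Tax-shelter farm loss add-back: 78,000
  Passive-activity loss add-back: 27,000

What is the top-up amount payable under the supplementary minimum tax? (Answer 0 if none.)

Mainline income levy:
  278,000 × 10% = 27,800

Supplementary minimum tax:
  Adjusted income: 278,000 + 21,500 + 78,000 + 27,000 = 404,500
  Exemption: 73,000 − 20% × (404,500 − 393,000) = 73,000 − 2,300 = 70,700
  Base: 404,500 − 70,700 = 333,800
  333,800 × 10% = 33,380

Excess of supplementary minimum tax over mainline income levy: 33,380 − 27,800 = 5,580.

5,580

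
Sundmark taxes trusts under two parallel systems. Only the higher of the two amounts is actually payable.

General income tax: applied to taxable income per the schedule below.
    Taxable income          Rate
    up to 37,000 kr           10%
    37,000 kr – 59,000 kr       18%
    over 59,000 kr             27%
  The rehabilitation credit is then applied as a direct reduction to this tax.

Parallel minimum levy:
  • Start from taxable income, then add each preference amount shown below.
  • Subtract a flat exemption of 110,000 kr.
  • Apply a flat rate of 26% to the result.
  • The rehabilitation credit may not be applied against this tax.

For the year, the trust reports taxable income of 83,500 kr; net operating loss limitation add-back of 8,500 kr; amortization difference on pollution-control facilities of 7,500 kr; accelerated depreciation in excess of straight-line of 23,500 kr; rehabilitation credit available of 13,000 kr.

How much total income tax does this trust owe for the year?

General income tax:
  37,000 kr × 10% = 3,700 kr
  22,000 kr × 18% = 3,960 kr
  24,500 kr × 27% = 6,615 kr
  → 14,275 kr
  Less rehabilitation credit 13,000 kr → 1,275 kr

Parallel minimum levy:
  Adjusted income: 83,500 kr + 8,500 kr + 7,500 kr + 23,500 kr = 123,000 kr
  Less exemption 110,000 kr → base 13,000 kr
  13,000 kr × 26% = 3,380 kr

3,380 kr > 1,275 kr, so the parallel minimum levy is the binding amount.

3,380 kr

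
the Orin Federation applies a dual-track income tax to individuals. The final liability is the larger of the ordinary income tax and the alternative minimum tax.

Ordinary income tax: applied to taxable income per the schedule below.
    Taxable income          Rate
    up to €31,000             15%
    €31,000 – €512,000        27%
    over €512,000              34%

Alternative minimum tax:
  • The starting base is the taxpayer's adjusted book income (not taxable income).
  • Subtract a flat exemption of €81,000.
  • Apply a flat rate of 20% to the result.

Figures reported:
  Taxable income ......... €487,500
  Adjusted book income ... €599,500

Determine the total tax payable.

€127,905

Alternative minimum tax:
  Base (adjusted book income): €599,500
  Less exemption €81,000 → base €518,500
  €518,500 × 20% = €103,700

Ordinary income tax:
  €31,000 × 15% = €4,650
  €456,500 × 27% = €123,255
  → €127,905

€127,905 > €103,700, so the ordinary income tax governs.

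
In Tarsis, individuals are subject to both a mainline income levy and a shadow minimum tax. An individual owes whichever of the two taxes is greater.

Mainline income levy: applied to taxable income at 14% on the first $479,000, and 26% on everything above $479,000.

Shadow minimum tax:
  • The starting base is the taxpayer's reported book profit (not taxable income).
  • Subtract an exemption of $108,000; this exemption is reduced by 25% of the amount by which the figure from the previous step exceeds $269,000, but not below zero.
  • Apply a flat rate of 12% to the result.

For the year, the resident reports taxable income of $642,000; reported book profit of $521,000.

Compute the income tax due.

$109,440

Shadow minimum tax:
  Base (reported book profit): $521,000
  Exemption: $108,000 − 25% × ($521,000 − $269,000) = $108,000 − $63,000 = $45,000
  Base: $521,000 − $45,000 = $476,000
  $476,000 × 12% = $57,120

Mainline income levy:
  $479,000 × 14% = $67,060
  $163,000 × 26% = $42,380
  → $109,440

$109,440 > $57,120, so the mainline income levy governs.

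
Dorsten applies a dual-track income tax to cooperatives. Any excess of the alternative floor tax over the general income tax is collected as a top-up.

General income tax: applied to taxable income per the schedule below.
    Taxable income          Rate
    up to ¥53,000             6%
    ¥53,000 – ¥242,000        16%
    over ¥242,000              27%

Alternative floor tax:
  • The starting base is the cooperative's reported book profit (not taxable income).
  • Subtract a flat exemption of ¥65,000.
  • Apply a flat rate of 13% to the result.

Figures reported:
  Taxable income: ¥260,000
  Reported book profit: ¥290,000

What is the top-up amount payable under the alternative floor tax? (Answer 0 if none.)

¥0

General income tax:
  ¥53,000 × 6% = ¥3,180
  ¥189,000 × 16% = ¥30,240
  ¥18,000 × 27% = ¥4,860
  → ¥38,280

Alternative floor tax:
  Base (reported book profit): ¥290,000
  Less exemption ¥65,000 → base ¥225,000
  ¥225,000 × 13% = ¥29,250

¥29,250 ≤ ¥38,280, so no add-on is due.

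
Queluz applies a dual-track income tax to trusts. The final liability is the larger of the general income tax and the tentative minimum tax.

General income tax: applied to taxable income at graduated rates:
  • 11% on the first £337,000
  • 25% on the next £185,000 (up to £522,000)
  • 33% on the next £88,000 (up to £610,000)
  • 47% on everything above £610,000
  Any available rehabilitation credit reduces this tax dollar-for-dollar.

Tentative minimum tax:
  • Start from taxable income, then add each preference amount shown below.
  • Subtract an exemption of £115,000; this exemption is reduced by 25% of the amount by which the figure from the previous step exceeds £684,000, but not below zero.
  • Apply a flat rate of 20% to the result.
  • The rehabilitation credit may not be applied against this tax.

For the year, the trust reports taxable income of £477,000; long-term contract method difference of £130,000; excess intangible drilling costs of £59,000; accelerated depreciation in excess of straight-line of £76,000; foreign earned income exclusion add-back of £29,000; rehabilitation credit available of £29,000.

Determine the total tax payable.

£135,550

General income tax:
  £337,000 × 11% = £37,070
  £140,000 × 25% = £35,000
  → £72,070
  Less rehabilitation credit £29,000 → £43,070

Tentative minimum tax:
  Adjusted income: £477,000 + £130,000 + £59,000 + £76,000 + £29,000 = £771,000
  Exemption: £115,000 − 25% × (£771,000 − £684,000) = £115,000 − £21,750 = £93,250
  Base: £771,000 − £93,250 = £677,750
  £677,750 × 20% = £135,550

£135,550 > £43,070, so the tentative minimum tax is the binding amount.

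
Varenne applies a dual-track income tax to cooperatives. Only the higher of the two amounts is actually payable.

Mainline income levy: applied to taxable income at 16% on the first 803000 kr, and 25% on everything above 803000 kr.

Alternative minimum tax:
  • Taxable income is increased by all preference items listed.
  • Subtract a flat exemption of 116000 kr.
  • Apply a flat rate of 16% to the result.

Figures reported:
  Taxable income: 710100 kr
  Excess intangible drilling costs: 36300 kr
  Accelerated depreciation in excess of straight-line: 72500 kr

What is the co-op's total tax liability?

113616 kr

Mainline income levy:
  710100 kr × 16% = 113616 kr

Alternative minimum tax:
  Adjusted income: 710100 kr + 36300 kr + 72500 kr = 818900 kr
  Less exemption 116000 kr → base 702900 kr
  702900 kr × 16% = 112464 kr

113616 kr > 112464 kr, so the mainline income levy governs.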